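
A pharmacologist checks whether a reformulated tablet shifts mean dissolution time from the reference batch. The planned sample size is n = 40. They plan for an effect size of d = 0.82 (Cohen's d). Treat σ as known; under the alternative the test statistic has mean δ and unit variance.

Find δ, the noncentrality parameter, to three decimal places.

The noncentrality parameter scales effect size by the design's sample-size factor: δ = d·√n = 0.82 × √40 = 5.1861

δ ≈ 5.186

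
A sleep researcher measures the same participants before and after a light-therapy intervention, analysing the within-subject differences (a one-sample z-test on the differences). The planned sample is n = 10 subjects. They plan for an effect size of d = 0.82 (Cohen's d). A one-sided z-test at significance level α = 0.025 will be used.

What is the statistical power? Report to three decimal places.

Power ≈ 0.737

Noncentrality parameter: δ = d·√n = 0.82 × √10 = 2.5931
Critical value for a one-sided test at α = 0.025: z_α = 1.960.
Power = Φ(δ − 1.960) = Φ(0.633) = 0.7367.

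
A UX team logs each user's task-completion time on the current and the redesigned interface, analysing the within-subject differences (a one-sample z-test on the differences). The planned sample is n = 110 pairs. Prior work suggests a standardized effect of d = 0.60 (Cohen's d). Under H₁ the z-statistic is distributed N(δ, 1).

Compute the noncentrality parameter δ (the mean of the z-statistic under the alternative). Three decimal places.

δ = d·√n = 0.60 × √110 = 6.2929

δ ≈ 6.293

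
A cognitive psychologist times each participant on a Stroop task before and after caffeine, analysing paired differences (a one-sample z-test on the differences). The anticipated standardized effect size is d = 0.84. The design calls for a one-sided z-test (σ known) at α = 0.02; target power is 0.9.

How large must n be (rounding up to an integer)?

n = 16

Set Φ(δ − 2.054) = 0.9; then δ − 2.054 = Φ⁻¹(0.9) = 1.282, giving δ = 3.335.
δ = d·√n ⇒ n = (δ/d)² = (3.335 / 0.84)² = 15.77.
Round up to the next whole unit.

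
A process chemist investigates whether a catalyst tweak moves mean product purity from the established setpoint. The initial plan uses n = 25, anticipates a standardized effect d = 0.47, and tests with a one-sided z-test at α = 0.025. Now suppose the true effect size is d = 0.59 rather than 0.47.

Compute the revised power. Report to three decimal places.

With d = 0.59: δ = d·√n = 0.59 × √25 = 2.9500. Critical value z_{0.025} = 1.960.
Revised power = P(Z > 1.960 − δ) = Φ(0.990) = 0.8389.

Power ≈ 0.839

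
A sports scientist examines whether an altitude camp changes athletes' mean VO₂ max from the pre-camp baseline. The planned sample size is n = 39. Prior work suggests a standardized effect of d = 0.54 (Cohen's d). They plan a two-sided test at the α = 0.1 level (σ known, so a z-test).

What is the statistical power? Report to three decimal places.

Power ≈ 0.958

Noncentrality parameter: δ = d·√n = 0.54 × √39 = 3.3723
Two-sided α = 0.1 → critical value z_{0.05} = 1.645.
Power = Φ(δ − 1.645) + Φ(−δ − 1.645) = Φ(1.727) + Φ(-5.017) = 0.9580 + 0.0000 = 0.9580.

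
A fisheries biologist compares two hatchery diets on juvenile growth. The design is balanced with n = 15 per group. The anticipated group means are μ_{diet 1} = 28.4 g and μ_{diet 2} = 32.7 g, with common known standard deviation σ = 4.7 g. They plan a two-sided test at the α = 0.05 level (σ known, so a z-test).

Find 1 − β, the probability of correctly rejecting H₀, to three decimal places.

Power ≈ 0.707

Standardized effect: d = |μ_{diet 1} − μ_{diet 2}| / σ = |28.4 − 32.7| / 4.7 = 0.9149
Noncentrality parameter: δ = d·√(n/2) = 0.9149 × √(15/2) = 2.5055
Critical value for a two-sided test at α = 0.05: z_{α/2} = 1.960.
Power = Φ(δ − 1.960) + Φ(−δ − 1.960) = Φ(0.546) + Φ(-4.466) = 0.7073 + 0.0000 = 0.7073.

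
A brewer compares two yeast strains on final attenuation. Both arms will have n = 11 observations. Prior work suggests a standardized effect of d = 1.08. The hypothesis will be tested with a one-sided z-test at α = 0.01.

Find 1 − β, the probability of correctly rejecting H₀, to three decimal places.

Noncentrality parameter: δ = d·√(n/2) = 1.08 × √(11/2) = 2.5328
Critical value for a one-sided test at α = 0.01: z_α = 2.326.
Power = P(Z > 2.326 − δ) = Φ(0.206) = 0.5818.

Power ≈ 0.582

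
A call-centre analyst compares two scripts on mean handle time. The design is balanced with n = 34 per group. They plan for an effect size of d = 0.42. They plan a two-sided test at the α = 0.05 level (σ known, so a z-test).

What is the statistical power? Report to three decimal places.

Noncentrality parameter: δ = d·√(n/2) = 0.42 × √(34/2) = 1.7317
Two-sided α = 0.05 → critical value z_{0.025} = 1.960.
Power = Φ(δ − 1.960) + Φ(−δ − 1.960) = Φ(-0.228) + Φ(-3.692) = 0.4097 + 0.0001 = 0.4098.

Power ≈ 0.410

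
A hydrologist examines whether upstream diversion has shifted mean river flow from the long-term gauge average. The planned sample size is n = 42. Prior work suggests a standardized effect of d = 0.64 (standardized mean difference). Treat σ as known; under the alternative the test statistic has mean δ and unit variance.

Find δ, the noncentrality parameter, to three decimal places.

δ ≈ 4.148

δ = d·√n = 0.64 × √42 = 4.1477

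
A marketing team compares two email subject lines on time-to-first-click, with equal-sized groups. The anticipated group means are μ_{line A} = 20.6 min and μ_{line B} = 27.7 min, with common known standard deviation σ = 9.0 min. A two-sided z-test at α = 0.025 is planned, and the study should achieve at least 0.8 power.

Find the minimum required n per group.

Standardized effect: d = |μ_{line A} − μ_{line B}| / σ = |20.6 − 27.7| / 9.0 = 0.7889
For power 0.8 need Φ(δ − z_{0.0125}) = 0.8, so δ = z_{0.0125} + z_{0.20} = 2.241 + 0.842 = 3.083.
(The Φ(−δ − z_{α/2}) term is vanishingly small for δ > 0 and is dropped in the standard sample-size formula.)
δ = d·√(n/2) ⇒ n = 2(δ/d)² = 2 × (3.083 / 0.7889)² = 30.55.
Round up to the next whole unit.

n = 31 per group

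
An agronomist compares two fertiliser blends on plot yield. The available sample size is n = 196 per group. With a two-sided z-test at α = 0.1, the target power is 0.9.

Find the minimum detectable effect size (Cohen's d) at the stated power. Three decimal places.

Need Φ(δ − 1.645) = 0.9, so δ = 1.645 + 1.282 = 2.926.
(Lower-tail contribution to power is negligible for δ > 0.)
δ = d·√(n/2) ⇒ d = δ/√(n/2) = 2.926/√(196/2) = 0.2956.

d ≈ 0.296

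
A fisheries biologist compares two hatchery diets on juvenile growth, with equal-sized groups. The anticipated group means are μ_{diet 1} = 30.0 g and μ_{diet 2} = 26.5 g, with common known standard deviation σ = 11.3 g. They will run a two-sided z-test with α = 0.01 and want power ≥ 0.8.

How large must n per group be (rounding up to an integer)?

Standardized effect: d = |μ_{diet 1} − μ_{diet 2}| / σ = |30.0 − 26.5| / 11.3 = 0.3097
For power 0.8 need Φ(δ − z_{0.005}) = 0.8, so δ = z_{0.005} + z_{0.20} = 2.576 + 0.842 = 3.417.
(The Φ(−δ − z_{α/2}) term is vanishingly small for δ > 0 and is dropped in the standard sample-size formula.)
δ = d·√(n/2) ⇒ n = 2(δ/d)² = 2 × (3.417 / 0.3097)² = 243.48.
Rounding up, n = 244 per group.

n = 244 per group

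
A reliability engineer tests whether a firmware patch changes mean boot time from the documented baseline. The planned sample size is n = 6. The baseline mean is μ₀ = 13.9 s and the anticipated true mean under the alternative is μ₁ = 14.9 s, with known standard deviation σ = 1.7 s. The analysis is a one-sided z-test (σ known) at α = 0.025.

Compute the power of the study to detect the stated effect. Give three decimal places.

Power ≈ 0.302

Standardized effect: d = |μ₁ − μ₀| / σ = |14.9 − 13.9| / 1.7 = 0.5882
Noncentrality parameter: δ = d·√n = 0.5882 × √6 = 1.4409
One-sided α = 0.025 → critical value z_{0.025} = 1.960.
Power = Φ(δ − 1.960) = Φ(-0.519) = 0.3018.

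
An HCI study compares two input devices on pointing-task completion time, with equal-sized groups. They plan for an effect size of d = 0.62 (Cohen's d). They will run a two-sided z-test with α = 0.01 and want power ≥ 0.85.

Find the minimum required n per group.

Set Φ(δ − 2.576) = 0.85; then δ − 2.576 = Φ⁻¹(0.85) = 1.036, giving δ = 3.612.
(For δ > 0 the lower-tail rejection region contributes negligibly to power, so the one-term inversion is standard.)
δ = d·√(n/2) ⇒ n = 2(δ/d)² = 2 × (3.612 / 0.62)² = 67.89.
Round up to the next whole unit.

n = 68 per group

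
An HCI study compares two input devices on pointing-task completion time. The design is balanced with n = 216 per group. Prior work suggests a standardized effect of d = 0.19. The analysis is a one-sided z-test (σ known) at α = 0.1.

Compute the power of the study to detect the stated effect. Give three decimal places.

Power ≈ 0.756

Noncentrality parameter: δ = d·√(n/2) = 0.19 × √(216/2) = 1.9745
Critical value for a one-sided test at α = 0.1: z_α = 1.282.
Power = P(Z > 1.282 − δ) = Φ(0.693) = 0.7558.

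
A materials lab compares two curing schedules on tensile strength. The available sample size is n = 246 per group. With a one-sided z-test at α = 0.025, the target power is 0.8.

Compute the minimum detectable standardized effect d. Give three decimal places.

d ≈ 0.253

Need Φ(δ − 1.960) = 0.8, so δ = 1.960 + 0.842 = 2.802.
δ = d·√(n/2) ⇒ d = δ/√(n/2) = 2.802/√(246/2) = 0.2526.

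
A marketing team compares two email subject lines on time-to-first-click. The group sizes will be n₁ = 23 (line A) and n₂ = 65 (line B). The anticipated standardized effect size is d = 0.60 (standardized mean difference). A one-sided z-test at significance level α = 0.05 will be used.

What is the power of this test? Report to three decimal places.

Power ≈ 0.796

Noncentrality parameter: δ = d / √(1/n₁ + 1/n₂) = 0.60 / √(1/23 + 1/65) = 2.4730
One-sided α = 0.05 → critical value z_{0.05} = 1.645.
Power = P(Z > 1.645 − δ) = Φ(0.828) = 0.7962.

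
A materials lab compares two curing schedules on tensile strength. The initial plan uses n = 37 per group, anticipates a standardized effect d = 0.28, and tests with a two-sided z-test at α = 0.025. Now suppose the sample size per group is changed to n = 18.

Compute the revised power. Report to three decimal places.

With n = 18 per group: δ = d·√(n/2) = 0.28 × √(18/2) = 0.8400. Critical value z_{0.0125} = 2.241.
Revised power = Φ(δ − 2.241) + Φ(−δ − 2.241) = Φ(-1.401) + Φ(-3.081) = 0.0805 + 0.0010 = 0.0816.

Power ≈ 0.082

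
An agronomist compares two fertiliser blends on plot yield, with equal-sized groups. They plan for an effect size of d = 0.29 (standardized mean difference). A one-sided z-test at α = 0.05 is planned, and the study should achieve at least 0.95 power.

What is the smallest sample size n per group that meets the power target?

For power 0.95 need Φ(δ − z_{0.05}) = 0.95, so δ = z_{0.05} + z_{0.05} = 1.645 + 1.645 = 3.290.
δ = d·√(n/2) ⇒ n = 2(δ/d)² = 2 × (3.290 / 0.29)² = 257.36.
Round up to the next whole unit.

n = 258 per group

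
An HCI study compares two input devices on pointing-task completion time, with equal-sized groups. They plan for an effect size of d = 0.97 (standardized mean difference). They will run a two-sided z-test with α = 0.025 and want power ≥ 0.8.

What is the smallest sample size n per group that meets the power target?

n = 21 per group

For power 0.8 need Φ(δ − z_{0.0125}) = 0.8, so δ = z_{0.0125} + z_{0.20} = 2.241 + 0.842 = 3.083.
(The Φ(−δ − z_{α/2}) term is vanishingly small for δ > 0 and is dropped in the standard sample-size formula.)
δ = d·√(n/2) ⇒ n = 2(δ/d)² = 2 × (3.083 / 0.97)² = 20.20.
Round up to the next whole unit.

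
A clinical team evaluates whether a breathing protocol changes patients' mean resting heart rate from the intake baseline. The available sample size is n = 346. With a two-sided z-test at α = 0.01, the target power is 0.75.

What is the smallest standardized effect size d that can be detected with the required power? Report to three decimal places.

d ≈ 0.175

Required noncentrality: δ = z_{0.005} + z_{0.25} = 2.576 + 0.674 = 3.250.
(Lower-tail contribution to power is negligible for δ > 0.)
δ = d·√n ⇒ d = δ/√n = 3.250/√346 = 0.1747.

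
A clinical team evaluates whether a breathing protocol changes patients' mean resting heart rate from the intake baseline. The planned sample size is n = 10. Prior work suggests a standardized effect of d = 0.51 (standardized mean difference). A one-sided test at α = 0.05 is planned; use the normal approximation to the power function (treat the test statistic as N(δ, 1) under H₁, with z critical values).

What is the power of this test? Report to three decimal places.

Power ≈ 0.487

Noncentrality parameter: δ = d·√n = 0.51 × √10 = 1.6128
Critical value for a one-sided test at α = 0.05: z_α = 1.645.
Power = Φ(δ − 1.645) = Φ(-0.032) = 0.4872.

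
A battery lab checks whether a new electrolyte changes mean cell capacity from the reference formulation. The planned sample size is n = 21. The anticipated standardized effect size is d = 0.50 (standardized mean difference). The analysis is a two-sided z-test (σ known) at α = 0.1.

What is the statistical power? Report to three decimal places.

Noncentrality parameter: δ = d·√n = 0.50 × √21 = 2.2913
Two-sided α = 0.1 → critical value z_{0.05} = 1.645.
Power = Φ(δ − 1.645) + Φ(−δ − 1.645) = Φ(0.646) + Φ(-3.936) = 0.7410 + 0.0000 = 0.7410.

Power ≈ 0.741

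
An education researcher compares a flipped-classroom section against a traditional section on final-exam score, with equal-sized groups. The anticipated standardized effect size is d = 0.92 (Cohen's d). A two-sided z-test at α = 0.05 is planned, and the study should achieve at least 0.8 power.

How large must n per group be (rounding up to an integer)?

n = 19 per group

Set Φ(δ − 1.960) = 0.8; then δ − 1.960 = Φ⁻¹(0.8) = 0.842, giving δ = 2.802.
(The Φ(−δ − z_{α/2}) term is vanishingly small for δ > 0 and is dropped in the standard sample-size formula.)
δ = d·√(n/2) ⇒ n = 2(δ/d)² = 2 × (2.802 / 0.92)² = 18.55.
Rounding up, n = 19 per group.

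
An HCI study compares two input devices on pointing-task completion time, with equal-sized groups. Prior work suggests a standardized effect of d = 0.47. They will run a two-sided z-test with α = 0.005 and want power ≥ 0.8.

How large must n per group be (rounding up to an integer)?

n = 121 per group

Set Φ(δ − 2.807) = 0.8; then δ − 2.807 = Φ⁻¹(0.8) = 0.842, giving δ = 3.649.
(Ignoring the negligible lower-tail rejection probability gives the usual closed-form inversion.)
δ = d·√(n/2) ⇒ n = 2(δ/d)² = 2 × (3.649 / 0.47)² = 120.53.
Rounding up, n = 121 per group.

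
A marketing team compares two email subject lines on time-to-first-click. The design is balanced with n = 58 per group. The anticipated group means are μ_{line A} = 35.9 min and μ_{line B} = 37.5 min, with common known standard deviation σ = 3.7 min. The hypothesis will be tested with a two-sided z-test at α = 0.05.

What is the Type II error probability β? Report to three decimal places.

Standardized effect: d = |μ_{line A} − μ_{line B}| / σ = |35.9 − 37.5| / 3.7 = 0.4324
Noncentrality parameter: δ = d·√(n/2) = 0.4324 × √(58/2) = 2.3287
Critical value for a two-sided test at α = 0.05: z_{α/2} = 1.960.
Power = Φ(δ − 1.960) + Φ(−δ − 1.960) = Φ(0.369) + Φ(-4.289) = 0.6438 + 0.0000 = 0.6439.
Type II error: β = 1 − power = 1 − 0.6439 = 0.3561.

β ≈ 0.356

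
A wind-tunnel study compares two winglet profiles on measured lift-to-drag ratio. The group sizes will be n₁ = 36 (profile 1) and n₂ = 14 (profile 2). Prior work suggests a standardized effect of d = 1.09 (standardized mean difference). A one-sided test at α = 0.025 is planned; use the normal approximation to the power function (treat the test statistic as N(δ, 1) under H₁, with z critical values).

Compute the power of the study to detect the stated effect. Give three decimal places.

Power ≈ 0.933

Noncentrality parameter: λ = d / √(1/n₁ + 1/n₂) = 1.09 / √(1/36 + 1/14) = 3.4606
Critical value for a one-sided test at α = 0.025: z_α = 1.960.
Power = Φ(λ − 1.960) = Φ(1.501) = 0.9333.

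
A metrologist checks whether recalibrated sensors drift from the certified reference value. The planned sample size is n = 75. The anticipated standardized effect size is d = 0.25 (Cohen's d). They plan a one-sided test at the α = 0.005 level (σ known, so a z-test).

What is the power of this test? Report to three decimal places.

Noncentrality parameter: δ = d·√n = 0.25 × √75 = 2.1651
Critical value for a one-sided test at α = 0.005: z_α = 2.576.
Power = P(Z > 2.576 − δ) = Φ(-0.411) = 0.3406.

Power ≈ 0.341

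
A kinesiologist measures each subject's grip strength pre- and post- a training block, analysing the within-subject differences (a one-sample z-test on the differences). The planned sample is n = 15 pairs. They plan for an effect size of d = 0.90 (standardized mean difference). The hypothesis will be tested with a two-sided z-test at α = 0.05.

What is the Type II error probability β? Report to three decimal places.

β ≈ 0.064

Noncentrality parameter: λ = d·√n = 0.90 × √15 = 3.4857
Two-sided α = 0.05 → critical value z_{0.025} = 1.960.
Power = Φ(λ − 1.960) + Φ(−λ − 1.960) = Φ(1.526) + Φ(-5.446) = 0.9365 + 0.0000 = 0.9365.
Type II error: β = 1 − power = 1 − 0.9365 = 0.0635.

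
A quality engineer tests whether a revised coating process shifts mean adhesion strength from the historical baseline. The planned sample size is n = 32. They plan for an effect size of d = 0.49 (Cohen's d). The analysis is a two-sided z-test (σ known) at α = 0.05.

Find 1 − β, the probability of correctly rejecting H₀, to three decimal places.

Noncentrality parameter: δ = d·√n = 0.49 × √32 = 2.7719
Critical value for a two-sided test at α = 0.05: z_{α/2} = 1.960.
Power = Φ(δ − 1.960) + Φ(−δ − 1.960) = Φ(0.812) + Φ(-4.732) = 0.7916 + 0.0000 = 0.7916.

Power ≈ 0.792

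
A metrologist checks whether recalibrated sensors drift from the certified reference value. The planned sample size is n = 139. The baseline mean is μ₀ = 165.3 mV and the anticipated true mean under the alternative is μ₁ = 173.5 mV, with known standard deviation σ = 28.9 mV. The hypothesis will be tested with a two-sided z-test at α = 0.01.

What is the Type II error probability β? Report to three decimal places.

β ≈ 0.221

Standardized effect: d = |μ₁ − μ₀| / σ = |173.5 − 165.3| / 28.9 = 0.2837
Noncentrality parameter: δ = d·√n = 0.2837 × √139 = 3.3452
Two-sided α = 0.01 → critical value z_{0.005} = 2.576.
Power = Φ(δ − 2.576) + Φ(−δ − 2.576) = Φ(0.769) + Φ(-5.921) = 0.7792 + 0.0000 = 0.7792.
Type II error: β = 1 − power = 1 − 0.7792 = 0.2208.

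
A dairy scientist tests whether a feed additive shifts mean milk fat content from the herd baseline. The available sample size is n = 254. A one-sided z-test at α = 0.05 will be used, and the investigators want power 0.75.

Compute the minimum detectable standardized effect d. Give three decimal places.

d ≈ 0.146

Need Φ(δ − 1.645) = 0.75, so δ = 1.645 + 0.674 = 2.319.
δ = d·√n ⇒ d = δ/√n = 2.319/√254 = 0.1455.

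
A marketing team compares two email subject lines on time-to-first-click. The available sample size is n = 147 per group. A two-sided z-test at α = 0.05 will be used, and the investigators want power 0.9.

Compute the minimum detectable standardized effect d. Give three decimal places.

d ≈ 0.378

Need Φ(δ − 1.960) = 0.9, so δ = 1.960 + 1.282 = 3.242.
(The second rejection-region term Φ(−δ − z_{α/2}) is negligible and dropped.)
δ = d·√(n/2) ⇒ d = δ/√(n/2) = 3.242/√(147/2) = 0.3781.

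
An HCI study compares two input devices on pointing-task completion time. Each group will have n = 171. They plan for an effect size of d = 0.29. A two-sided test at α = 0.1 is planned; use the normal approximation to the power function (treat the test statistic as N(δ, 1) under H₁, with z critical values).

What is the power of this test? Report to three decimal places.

Power ≈ 0.850

Noncentrality parameter: δ = d·√(n/2) = 0.29 × √(171/2) = 2.6815
Two-sided α = 0.1 → critical value z_{0.05} = 1.645.
Power = Φ(δ − 1.645) + Φ(−δ − 1.645) = Φ(1.037) + Φ(-4.326) = 0.8501 + 0.0000 = 0.8501.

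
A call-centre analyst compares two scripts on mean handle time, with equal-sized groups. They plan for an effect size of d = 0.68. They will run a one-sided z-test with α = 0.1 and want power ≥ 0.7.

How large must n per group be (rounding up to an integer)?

Set Φ(δ − 1.282) = 0.7; then δ − 1.282 = Φ⁻¹(0.7) = 0.524, giving δ = 1.806.
δ = d·√(n/2) ⇒ n = 2(δ/d)² = 2 × (1.806 / 0.68)² = 14.11.
Round up to the next whole unit.

n = 15 per group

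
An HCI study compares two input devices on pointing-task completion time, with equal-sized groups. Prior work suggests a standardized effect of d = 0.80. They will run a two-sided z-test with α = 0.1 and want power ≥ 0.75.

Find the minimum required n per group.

n = 17 per group

Set Φ(δ − 1.645) = 0.75; then δ − 1.645 = Φ⁻¹(0.75) = 0.674, giving δ = 2.319.
(Ignoring the negligible lower-tail rejection probability gives the usual closed-form inversion.)
δ = d·√(n/2) ⇒ n = 2(δ/d)² = 2 × (2.319 / 0.80)² = 16.81.
Round up to the next whole unit.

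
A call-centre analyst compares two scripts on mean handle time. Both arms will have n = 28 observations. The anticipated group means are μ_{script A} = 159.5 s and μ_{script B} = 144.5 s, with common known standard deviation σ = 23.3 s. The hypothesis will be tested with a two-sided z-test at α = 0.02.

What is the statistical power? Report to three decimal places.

Power ≈ 0.533

Standardized effect: d = |μ_{script A} − μ_{script B}| / σ = |159.5 − 144.5| / 23.3 = 0.6438
Noncentrality parameter: δ = d·√(n/2) = 0.6438 × √(28/2) = 2.4088
Two-sided α = 0.02 → critical value z_{0.01} = 2.326.
Power = Φ(δ − 2.326) + Φ(−δ − 2.326) = Φ(0.082) + Φ(-4.735) = 0.5329 + 0.0000 = 0.5329.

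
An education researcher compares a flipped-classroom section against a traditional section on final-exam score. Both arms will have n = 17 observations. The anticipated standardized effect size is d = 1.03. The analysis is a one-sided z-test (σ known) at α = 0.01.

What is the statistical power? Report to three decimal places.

Noncentrality parameter: δ = d·√(n/2) = 1.03 × √(17/2) = 3.0029
Critical value for a one-sided test at α = 0.01: z_α = 2.326.
Power = P(Z > 2.326 − δ) = Φ(0.677) = 0.7507.

Power ≈ 0.751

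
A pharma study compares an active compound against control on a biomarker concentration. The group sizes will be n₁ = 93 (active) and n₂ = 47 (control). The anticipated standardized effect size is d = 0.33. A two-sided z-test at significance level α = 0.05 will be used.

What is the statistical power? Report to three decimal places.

Power ≈ 0.454

Noncentrality parameter: δ = d / √(1/n₁ + 1/n₂) = 0.33 / √(1/93 + 1/47) = 1.8439
Two-sided α = 0.05 → critical value z_{0.025} = 1.960.
Power = Φ(δ − 1.960) + Φ(−δ − 1.960) = Φ(-0.116) + Φ(-3.804) = 0.4538 + 0.0001 = 0.4539.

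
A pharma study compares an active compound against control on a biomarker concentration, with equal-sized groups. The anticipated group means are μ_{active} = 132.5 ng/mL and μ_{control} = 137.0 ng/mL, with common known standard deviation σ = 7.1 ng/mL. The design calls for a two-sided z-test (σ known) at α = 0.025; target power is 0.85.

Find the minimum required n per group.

Standardized effect: d = |μ_{active} − μ_{control}| / σ = |132.5 − 137.0| / 7.1 = 0.6338
For power 0.85 need Φ(δ − z_{0.0125}) = 0.85, so δ = z_{0.0125} + z_{0.15} = 2.241 + 1.036 = 3.278.
(For δ > 0 the lower-tail rejection region contributes negligibly to power, so the one-term inversion is standard.)
δ = d·√(n/2) ⇒ n = 2(δ/d)² = 2 × (3.278 / 0.6338)² = 53.49.
Rounding up, n = 54 per group.

n = 54 per group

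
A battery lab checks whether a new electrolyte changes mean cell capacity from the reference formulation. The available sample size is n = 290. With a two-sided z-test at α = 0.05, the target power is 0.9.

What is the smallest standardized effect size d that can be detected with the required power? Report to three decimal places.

d ≈ 0.190

Required noncentrality: δ = z_{0.025} + z_{0.10} = 1.960 + 1.282 = 3.242.
(The second rejection-region term Φ(−δ − z_{α/2}) is negligible and dropped.)
δ = d·√n ⇒ d = δ/√n = 3.242/√290 = 0.1903.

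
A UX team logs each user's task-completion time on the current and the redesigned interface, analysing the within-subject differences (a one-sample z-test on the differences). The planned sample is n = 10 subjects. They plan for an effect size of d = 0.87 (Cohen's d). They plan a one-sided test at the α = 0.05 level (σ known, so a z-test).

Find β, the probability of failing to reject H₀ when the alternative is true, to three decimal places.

Noncentrality parameter: δ = d·√n = 0.87 × √10 = 2.7512
One-sided α = 0.05 → critical value z_{0.05} = 1.645.
Power = Φ(δ − 1.645) = Φ(1.106) = 0.8657.
Type II error: β = 1 − power = 1 − 0.8657 = 0.1343.

β ≈ 0.134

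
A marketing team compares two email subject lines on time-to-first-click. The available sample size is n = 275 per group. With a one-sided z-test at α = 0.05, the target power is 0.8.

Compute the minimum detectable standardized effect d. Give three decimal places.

d ≈ 0.212

Need Φ(δ − 1.645) = 0.8, so δ = 1.645 + 0.842 = 2.486.
δ = d·√(n/2) ⇒ d = δ/√(n/2) = 2.486/√(275/2) = 0.2120.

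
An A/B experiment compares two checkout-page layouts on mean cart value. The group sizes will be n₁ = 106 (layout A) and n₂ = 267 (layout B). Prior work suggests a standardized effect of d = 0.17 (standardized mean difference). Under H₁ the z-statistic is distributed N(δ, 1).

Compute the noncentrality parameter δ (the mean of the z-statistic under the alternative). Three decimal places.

δ = d / √(1/n₁ + 1/n₂) = 0.17 / √(1/106 + 1/267) = 1.4808

δ ≈ 1.481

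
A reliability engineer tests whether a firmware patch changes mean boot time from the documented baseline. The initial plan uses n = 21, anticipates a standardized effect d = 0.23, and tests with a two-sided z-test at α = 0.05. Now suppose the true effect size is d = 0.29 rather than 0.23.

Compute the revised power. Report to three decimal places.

With d = 0.29: δ = d·√n = 0.29 × √21 = 1.3289. Critical value z_{0.025} = 1.960.
Revised power = Φ(δ − 1.960) + Φ(−δ − 1.960) = Φ(-0.631) + Φ(-3.289) = 0.2640 + 0.0005 = 0.2645.

Power ≈ 0.265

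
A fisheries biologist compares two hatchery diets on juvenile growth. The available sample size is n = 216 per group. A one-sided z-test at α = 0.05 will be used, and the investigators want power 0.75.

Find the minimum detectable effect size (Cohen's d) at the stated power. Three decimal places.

Need Φ(δ − 1.645) = 0.75, so δ = 1.645 + 0.674 = 2.319.
δ = d·√(n/2) ⇒ d = δ/√(n/2) = 2.319/√(216/2) = 0.2232.

d ≈ 0.223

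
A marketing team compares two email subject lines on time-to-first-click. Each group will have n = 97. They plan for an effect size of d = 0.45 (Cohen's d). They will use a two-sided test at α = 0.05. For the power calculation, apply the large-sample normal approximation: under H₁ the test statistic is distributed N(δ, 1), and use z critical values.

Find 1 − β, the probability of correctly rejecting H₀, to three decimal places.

Noncentrality parameter: δ = d·√(n/2) = 0.45 × √(97/2) = 3.1339
Two-sided α = 0.05 → critical value z_{0.025} = 1.960.
Power = Φ(δ − 1.960) + Φ(−δ − 1.960) = Φ(1.174) + Φ(-5.094) = 0.8798 + 0.0000 = 0.8798.

Power ≈ 0.880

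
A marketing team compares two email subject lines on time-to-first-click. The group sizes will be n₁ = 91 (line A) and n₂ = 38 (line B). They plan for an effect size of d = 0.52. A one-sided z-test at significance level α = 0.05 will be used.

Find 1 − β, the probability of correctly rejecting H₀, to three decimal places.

Noncentrality parameter: δ = d / √(1/n₁ + 1/n₂) = 0.52 / √(1/91 + 1/38) = 2.6923
Critical value for a one-sided test at α = 0.05: z_α = 1.645.
Power = Φ(δ − 1.645) = Φ(1.047) = 0.8525.

Power ≈ 0.853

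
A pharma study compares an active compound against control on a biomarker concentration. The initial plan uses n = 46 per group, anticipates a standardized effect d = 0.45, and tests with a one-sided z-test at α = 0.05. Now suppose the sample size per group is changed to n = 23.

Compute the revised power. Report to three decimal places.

With n = 23 per group: δ = d·√(n/2) = 0.45 × √(23/2) = 1.5260. Critical value z_{0.05} = 1.645.
Revised power = P(Z > 1.645 − δ) = Φ(-0.119) = 0.4527.

Power ≈ 0.453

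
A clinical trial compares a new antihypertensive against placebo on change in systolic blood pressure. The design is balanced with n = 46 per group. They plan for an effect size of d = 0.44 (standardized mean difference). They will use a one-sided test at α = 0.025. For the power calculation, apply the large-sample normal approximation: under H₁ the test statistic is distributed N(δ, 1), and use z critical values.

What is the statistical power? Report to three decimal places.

Power ≈ 0.560

Noncentrality parameter: δ = d·√(n/2) = 0.44 × √(46/2) = 2.1102
Critical value for a one-sided test at α = 0.025: z_α = 1.960.
Power = P(Z > 1.960 − δ) = Φ(0.150) = 0.5597.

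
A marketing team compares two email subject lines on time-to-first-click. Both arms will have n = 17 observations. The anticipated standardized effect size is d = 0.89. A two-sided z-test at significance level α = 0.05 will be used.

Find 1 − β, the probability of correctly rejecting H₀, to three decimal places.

Power ≈ 0.737

Noncentrality parameter: δ = d·√(n/2) = 0.89 × √(17/2) = 2.5948
Critical value for a two-sided test at α = 0.05: z_{α/2} = 1.960.
Power = Φ(δ − 1.960) + Φ(−δ − 1.960) = Φ(0.635) + Φ(-4.555) = 0.7372 + 0.0000 = 0.7372.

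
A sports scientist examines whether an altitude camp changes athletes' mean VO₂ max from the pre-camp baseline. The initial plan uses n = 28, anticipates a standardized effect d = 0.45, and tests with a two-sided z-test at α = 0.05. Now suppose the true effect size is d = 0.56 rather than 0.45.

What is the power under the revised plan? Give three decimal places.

With d = 0.56: δ = d·√n = 0.56 × √28 = 2.9632. Critical value z_{0.025} = 1.960.
Revised power = Φ(δ − 1.960) + Φ(−δ − 1.960) = Φ(1.003) + Φ(-4.923) = 0.8421 + 0.0000 = 0.8421.

Power ≈ 0.842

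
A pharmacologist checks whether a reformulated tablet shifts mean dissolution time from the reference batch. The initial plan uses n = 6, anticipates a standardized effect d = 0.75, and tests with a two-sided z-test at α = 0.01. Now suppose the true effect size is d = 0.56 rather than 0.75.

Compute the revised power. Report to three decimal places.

With d = 0.56: δ = d·√n = 0.56 × √6 = 1.3717. Critical value z_{0.005} = 2.576.
Revised power = Φ(δ − 2.576) + Φ(−δ − 2.576) = Φ(-1.204) + Φ(-3.948) = 0.1143 + 0.0000 = 0.1143.

Power ≈ 0.114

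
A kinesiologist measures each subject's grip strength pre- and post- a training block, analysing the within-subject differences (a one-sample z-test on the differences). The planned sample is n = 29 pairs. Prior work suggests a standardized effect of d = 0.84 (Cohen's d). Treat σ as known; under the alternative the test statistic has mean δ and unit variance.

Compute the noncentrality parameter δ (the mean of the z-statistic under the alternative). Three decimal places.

δ = d·√n = 0.84 × √29 = 4.5235

δ ≈ 4.524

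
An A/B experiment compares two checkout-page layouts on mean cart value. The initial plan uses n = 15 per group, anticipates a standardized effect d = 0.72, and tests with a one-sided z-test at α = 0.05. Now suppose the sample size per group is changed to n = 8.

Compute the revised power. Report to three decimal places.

Power ≈ 0.419

With n = 8 per group: δ = d·√(n/2) = 0.72 × √(8/2) = 1.4400. Critical value z_{0.05} = 1.645.
Revised power = Φ(δ − 1.645) = Φ(-0.205) = 0.4188.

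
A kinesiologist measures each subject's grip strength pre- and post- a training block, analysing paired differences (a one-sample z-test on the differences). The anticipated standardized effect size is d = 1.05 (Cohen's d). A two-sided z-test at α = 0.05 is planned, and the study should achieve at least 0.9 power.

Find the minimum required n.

n = 10

For power 0.9 need Φ(δ − z_{0.025}) = 0.9, so δ = z_{0.025} + z_{0.10} = 1.960 + 1.282 = 3.242.
(The Φ(−δ − z_{α/2}) term is vanishingly small for δ > 0 and is dropped in the standard sample-size formula.)
δ = d·√n ⇒ n = (δ/d)² = (3.242 / 1.05)² = 9.53.
Rounding up, n = 10.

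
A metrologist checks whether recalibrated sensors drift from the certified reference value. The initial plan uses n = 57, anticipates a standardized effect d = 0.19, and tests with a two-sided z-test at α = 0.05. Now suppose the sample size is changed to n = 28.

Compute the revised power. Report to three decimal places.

Power ≈ 0.171

With n = 28: δ = d·√n = 0.19 × √28 = 1.0054. Critical value z_{0.025} = 1.960.
Revised power = Φ(δ − 1.960) + Φ(−δ − 1.960) = Φ(-0.955) + Φ(-2.965) = 0.1699 + 0.0015 = 0.1714.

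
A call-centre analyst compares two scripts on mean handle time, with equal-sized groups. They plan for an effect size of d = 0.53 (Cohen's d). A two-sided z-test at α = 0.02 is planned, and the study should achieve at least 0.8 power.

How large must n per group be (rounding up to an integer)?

Set Φ(δ − 2.326) = 0.8; then δ − 2.326 = Φ⁻¹(0.8) = 0.842, giving δ = 3.168.
(The Φ(−δ − z_{α/2}) term is vanishingly small for δ > 0 and is dropped in the standard sample-size formula.)
δ = d·√(n/2) ⇒ n = 2(δ/d)² = 2 × (3.168 / 0.53)² = 71.46.
Round up to the next whole unit.

n = 72 per group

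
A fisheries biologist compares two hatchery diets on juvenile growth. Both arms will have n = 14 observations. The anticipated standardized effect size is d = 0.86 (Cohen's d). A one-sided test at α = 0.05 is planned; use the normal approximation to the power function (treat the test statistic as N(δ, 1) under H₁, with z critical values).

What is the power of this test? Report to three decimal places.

Noncentrality parameter: δ = d·√(n/2) = 0.86 × √(14/2) = 2.2753
One-sided α = 0.05 → critical value z_{0.05} = 1.645.
Power = P(Z > 1.645 − δ) = Φ(0.630) = 0.7358.

Power ≈ 0.736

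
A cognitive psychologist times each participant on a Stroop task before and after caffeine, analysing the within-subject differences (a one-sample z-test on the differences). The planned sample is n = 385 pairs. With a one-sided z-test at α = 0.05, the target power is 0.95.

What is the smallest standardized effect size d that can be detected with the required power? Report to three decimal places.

d ≈ 0.168

Need Φ(δ − 1.645) = 0.95, so δ = 1.645 + 1.645 = 3.290.
δ = d·√n ⇒ d = δ/√n = 3.290/√385 = 0.1677.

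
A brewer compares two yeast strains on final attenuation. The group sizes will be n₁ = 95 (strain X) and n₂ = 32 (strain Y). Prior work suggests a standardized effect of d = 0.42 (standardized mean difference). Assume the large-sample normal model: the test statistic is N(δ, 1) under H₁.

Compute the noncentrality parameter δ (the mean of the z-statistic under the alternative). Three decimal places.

δ ≈ 2.055

The noncentrality parameter scales effect size by the design's sample-size factor: δ = d / √(1/n₁ + 1/n₂) = 0.42 / √(1/95 + 1/32) = 2.0549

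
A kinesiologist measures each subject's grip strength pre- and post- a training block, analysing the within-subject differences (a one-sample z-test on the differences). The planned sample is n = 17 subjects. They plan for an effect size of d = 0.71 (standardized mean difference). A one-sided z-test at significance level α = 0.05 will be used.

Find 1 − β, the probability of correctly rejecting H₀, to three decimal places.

Power ≈ 0.900

Noncentrality parameter: δ = d·√n = 0.71 × √17 = 2.9274
One-sided α = 0.05 → critical value z_{0.05} = 1.645.
Power = P(Z > 1.645 − δ) = Φ(1.283) = 0.9002.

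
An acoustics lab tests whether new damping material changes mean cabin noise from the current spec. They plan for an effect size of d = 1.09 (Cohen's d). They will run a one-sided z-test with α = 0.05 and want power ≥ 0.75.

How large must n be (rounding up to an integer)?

n = 5

For power 0.75 need Φ(δ − z_{0.05}) = 0.75, so δ = z_{0.05} + z_{0.25} = 1.645 + 0.674 = 2.319.
δ = d·√n ⇒ n = (δ/d)² = (2.319 / 1.09)² = 4.53.
Rounding up, n = 5.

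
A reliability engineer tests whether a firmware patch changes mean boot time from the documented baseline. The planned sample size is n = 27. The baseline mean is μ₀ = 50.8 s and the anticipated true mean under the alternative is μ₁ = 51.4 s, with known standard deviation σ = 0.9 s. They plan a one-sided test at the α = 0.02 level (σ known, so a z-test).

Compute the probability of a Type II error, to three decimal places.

Standardized effect: d = |μ₁ − μ₀| / σ = |51.4 − 50.8| / 0.9 = 0.6667
Noncentrality parameter: δ = d·√n = 0.6667 × √27 = 3.4641
One-sided α = 0.02 → critical value z_{0.02} = 2.054.
Power = Φ(δ − 2.054) = Φ(1.410) = 0.9208.
Type II error: β = 1 − power = 1 − 0.9208 = 0.0792.

β ≈ 0.079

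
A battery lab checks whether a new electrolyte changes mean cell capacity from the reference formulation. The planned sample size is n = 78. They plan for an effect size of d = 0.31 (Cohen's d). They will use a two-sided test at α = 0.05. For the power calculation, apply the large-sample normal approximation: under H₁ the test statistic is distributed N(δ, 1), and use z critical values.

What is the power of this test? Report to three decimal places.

Power ≈ 0.782

Noncentrality parameter: δ = d·√n = 0.31 × √78 = 2.7378
Critical value for a two-sided test at α = 0.05: z_{α/2} = 1.960.
Power = Φ(δ − 1.960) + Φ(−δ − 1.960) = Φ(0.778) + Φ(-4.698) = 0.7817 + 0.0000 = 0.7817.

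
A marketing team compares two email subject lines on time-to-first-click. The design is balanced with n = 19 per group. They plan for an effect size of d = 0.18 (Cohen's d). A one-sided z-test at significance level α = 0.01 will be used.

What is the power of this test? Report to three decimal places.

Noncentrality parameter: δ = d·√(n/2) = 0.18 × √(19/2) = 0.5548
Critical value for a one-sided test at α = 0.01: z_α = 2.326.
Power = P(Z > 2.326 − δ) = Φ(-1.772) = 0.0382.

Power ≈ 0.038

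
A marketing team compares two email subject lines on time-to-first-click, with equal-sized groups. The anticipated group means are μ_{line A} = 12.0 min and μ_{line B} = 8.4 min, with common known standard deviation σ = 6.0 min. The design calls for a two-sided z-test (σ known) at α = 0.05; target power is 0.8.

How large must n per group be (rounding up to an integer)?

Standardized effect: d = |μ_{line A} − μ_{line B}| / σ = |12.0 − 8.4| / 6.0 = 0.6000
For power 0.8 need Φ(δ − z_{0.025}) = 0.8, so δ = z_{0.025} + z_{0.20} = 1.960 + 0.842 = 2.802.
(The Φ(−δ − z_{α/2}) term is vanishingly small for δ > 0 and is dropped in the standard sample-size formula.)
δ = d·√(n/2) ⇒ n = 2(δ/d)² = 2 × (2.802 / 0.6000)² = 43.60.
Rounding up, n = 44 per group.

n = 44 per group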